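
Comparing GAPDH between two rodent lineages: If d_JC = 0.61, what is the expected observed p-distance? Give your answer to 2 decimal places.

p = (3/4)(1 − e^(−4d/3)) = 0.75 × (1 − e^(-0.813333)) = 0.75 × (1 − 0.443378) = 0.417467.

0.42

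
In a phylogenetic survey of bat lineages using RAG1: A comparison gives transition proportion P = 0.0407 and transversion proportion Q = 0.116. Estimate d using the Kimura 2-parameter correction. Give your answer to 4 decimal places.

0.1759

Under the Kimura two-parameter model, d = −½ ln(1 − 2P − Q) − ¼ ln(1 − 2Q).
1 − 2P − Q = 0.8026, giving −½ ln(0.8026) = 0.109949.
1 − 2Q = 0.768, giving −¼ ln(0.768) = 0.065991.
d = 0.109949 + 0.065991 = 0.175940.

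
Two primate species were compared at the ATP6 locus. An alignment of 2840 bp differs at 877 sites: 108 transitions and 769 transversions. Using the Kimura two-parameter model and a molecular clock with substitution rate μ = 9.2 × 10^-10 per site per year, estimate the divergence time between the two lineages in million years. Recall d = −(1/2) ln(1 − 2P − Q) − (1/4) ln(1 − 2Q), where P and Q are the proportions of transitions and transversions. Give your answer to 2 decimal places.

P = 108/2840 ≈ 0.038028 and Q = 769/2840 ≈ 0.270775.
Under the Kimura two-parameter model, d = −½ ln(1 − 2P − Q) − ¼ ln(1 − 2Q).
1 − 2P − Q = 0.653169, giving −½ ln(0.653169) = 0.212960.
1 − 2Q = 0.45845, giving −¼ ln(0.45845) = 0.194976.
d = 0.212960 + 0.194976 = 0.407936.
Under a molecular clock d = 2μt, so t = d/(2μ) = 0.407936 / (2 × 9.2 × 10^-10) = 221.70 million years.

221.70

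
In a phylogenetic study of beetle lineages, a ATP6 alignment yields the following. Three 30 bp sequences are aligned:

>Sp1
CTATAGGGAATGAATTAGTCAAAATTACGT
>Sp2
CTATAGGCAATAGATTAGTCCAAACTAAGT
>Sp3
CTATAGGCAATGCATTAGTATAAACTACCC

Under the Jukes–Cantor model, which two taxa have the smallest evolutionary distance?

Sp1 and Sp2

Sp1–Sp2: 6/30 differ, p = 0.200, d = 0.233.
Sp1–Sp3: 7/30 differ, p = 0.233, d = 0.280.
Sp2–Sp3: 7/30 differ, p = 0.233, d = 0.280.
The smallest distance is between Sp1 and Sp2.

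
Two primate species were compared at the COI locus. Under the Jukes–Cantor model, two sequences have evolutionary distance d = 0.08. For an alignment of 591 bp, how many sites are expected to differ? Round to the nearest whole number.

Invert JC69: p = (3/4)(1 − e^(−4d/3)) = 0.75 × (1 − e^(-0.106667)) = 0.75 × (1 − 0.898825) = 0.075881.
Expected differing sites = pL ≈ 0.075881 × 591 = 44.845671 ≈ 45.

45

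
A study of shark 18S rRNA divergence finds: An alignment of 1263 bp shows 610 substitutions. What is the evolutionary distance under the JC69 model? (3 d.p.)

p = 610/1263 ≈ 0.482977.
d = −(3/4) ln(1 − 4p/3) = −0.75 ln(1 − 0.643969) = −0.75 ln(0.356031)
  = −0.75 × (-1.032737) = 0.774553 substitutions/site.

0.775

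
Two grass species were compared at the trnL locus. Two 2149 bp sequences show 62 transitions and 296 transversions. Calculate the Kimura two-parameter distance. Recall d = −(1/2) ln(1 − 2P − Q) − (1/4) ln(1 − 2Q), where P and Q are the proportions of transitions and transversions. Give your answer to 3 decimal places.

0.189

P = 62/2149 ≈ 0.028851 and Q = 296/2149 ≈ 0.137738.
Under the Kimura two-parameter model, d = −½ ln(1 − 2P − Q) − ¼ ln(1 − 2Q).
1 − 2P − Q = 0.80456, giving −½ ln(0.80456) = 0.108730.
1 − 2Q = 0.724524, giving −¼ ln(0.724524) = 0.080560.
d = 0.108730 + 0.080560 = 0.189290.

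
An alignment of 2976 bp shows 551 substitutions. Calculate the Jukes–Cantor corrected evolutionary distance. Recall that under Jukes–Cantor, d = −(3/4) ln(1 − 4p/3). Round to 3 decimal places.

p = 551/2976 ≈ 0.185148.
d = −(3/4) ln(1 − 4p/3) = −0.75 ln(1 − 0.246864) = −0.75 ln(0.753136)
  = −0.75 × (-0.283509) = 0.212632 substitutions/site.

0.213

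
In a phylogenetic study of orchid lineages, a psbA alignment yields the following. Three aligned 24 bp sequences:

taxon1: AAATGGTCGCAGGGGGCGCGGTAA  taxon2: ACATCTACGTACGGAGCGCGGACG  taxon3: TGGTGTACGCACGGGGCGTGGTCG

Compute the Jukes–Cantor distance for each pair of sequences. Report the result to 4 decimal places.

taxon1–taxon2: 10/24 sites differ → p ≈ 0.416667, d = −0.75 ln(1 − 0.555556) = 0.608198 ≈ 0.6082.
taxon1–taxon3: 9/24 sites differ → p = 0.375, d = −0.75 ln(1 − 0.5) = 0.519860 ≈ 0.5199.
taxon2–taxon3: 8/24 sites differ → p ≈ 0.333333, d = −0.75 ln(1 − 0.444444) = 0.440839 ≈ 0.4408.

d(taxon1,taxon2) = 0.6082, d(taxon1,taxon3) = 0.5199, d(taxon2,taxon3) = 0.4408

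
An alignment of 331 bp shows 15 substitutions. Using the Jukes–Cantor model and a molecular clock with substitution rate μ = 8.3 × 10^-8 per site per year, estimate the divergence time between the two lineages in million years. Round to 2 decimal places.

p = 15/331 ≈ 0.045317.
d = −(3/4) ln(1 − 4p/3) = −0.75 ln(1 − 0.060423) = −0.75 ln(0.939577)
  = −0.75 × (-0.062326) = 0.046745 substitutions/site.
Under a molecular clock d = 2μt, so t = d/(2μ) = 0.046745 / (2 × 8.3 × 10^-8) = 0.28 million years.

0.28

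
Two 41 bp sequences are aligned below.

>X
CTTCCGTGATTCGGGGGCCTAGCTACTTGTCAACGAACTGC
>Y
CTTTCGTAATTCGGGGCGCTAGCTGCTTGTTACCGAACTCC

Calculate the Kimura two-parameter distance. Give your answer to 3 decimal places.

Of 41 sites, 4 differences are transitions and 4 are transversions, so P = 4/41 ≈ 0.097561 and Q = 4/41 ≈ 0.097561.
Under the Kimura two-parameter model, d = −½ ln(1 − 2P − Q) − ¼ ln(1 − 2Q).
1 − 2P − Q = 0.707317, giving −½ ln(0.707317) = 0.173138.
1 − 2Q = 0.804878, giving −¼ ln(0.804878) = 0.054266.
d = 0.173138 + 0.054266 = 0.227404.

0.227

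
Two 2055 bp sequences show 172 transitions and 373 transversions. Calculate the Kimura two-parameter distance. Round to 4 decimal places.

0.3273

P = 172/2055 ≈ 0.083698 and Q = 373/2055 ≈ 0.181509.
Under the Kimura two-parameter model, d = −½ ln(1 − 2P − Q) − ¼ ln(1 − 2Q).
1 − 2P − Q = 0.651095, giving −½ ln(0.651095) = 0.214550.
1 − 2Q = 0.636982, giving −¼ ln(0.636982) = 0.112753.
d = 0.214550 + 0.112753 = 0.327303.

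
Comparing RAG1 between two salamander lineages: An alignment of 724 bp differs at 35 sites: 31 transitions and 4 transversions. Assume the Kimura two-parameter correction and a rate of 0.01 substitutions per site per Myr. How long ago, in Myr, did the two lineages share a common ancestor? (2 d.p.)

P = 31/724 ≈ 0.042818 and Q = 4/724 ≈ 0.005525.
Under the Kimura two-parameter model, d = −½ ln(1 − 2P − Q) − ¼ ln(1 − 2Q).
1 − 2P − Q = 0.908839, giving −½ ln(0.908839) = 0.047794.
1 − 2Q = 0.98895, giving −¼ ln(0.98895) = 0.002778.
d = 0.047794 + 0.002778 = 0.050572.
Under a molecular clock d = 2μt, so t = d/(2μ) = 0.050572 / (2 × 0.01) = 2.53 Myr.

2.53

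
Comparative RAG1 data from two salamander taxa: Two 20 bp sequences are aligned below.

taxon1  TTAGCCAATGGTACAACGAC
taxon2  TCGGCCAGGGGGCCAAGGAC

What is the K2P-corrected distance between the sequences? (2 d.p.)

0.47

Of 20 sites, 3 differences are transitions and 4 are transversions, so P = 3/20 = 0.15 and Q = 4/20 = 0.2.
Under the Kimura two-parameter model, d = −½ ln(1 − 2P − Q) − ¼ ln(1 − 2Q).
1 − 2P − Q = 0.5, giving −½ ln(0.5) = 0.346574.
1 − 2Q = 0.6, giving −¼ ln(0.6) = 0.127706.
d = 0.346574 + 0.127706 = 0.474280.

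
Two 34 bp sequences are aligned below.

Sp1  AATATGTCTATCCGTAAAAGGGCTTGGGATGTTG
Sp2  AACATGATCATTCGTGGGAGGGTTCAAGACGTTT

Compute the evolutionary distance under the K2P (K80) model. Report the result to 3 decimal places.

Of 34 sites, 12 differences are transitions and 2 are transversions, so P = 12/34 ≈ 0.352941 and Q = 2/34 ≈ 0.058824.
Under the Kimura two-parameter model, d = −½ ln(1 − 2P − Q) − ¼ ln(1 − 2Q).
1 − 2P − Q = 0.235294, giving −½ ln(0.235294) = 0.723460.
1 − 2Q = 0.882352, giving −¼ ln(0.882352) = 0.031291.
d = 0.723460 + 0.031291 = 0.754751.

0.755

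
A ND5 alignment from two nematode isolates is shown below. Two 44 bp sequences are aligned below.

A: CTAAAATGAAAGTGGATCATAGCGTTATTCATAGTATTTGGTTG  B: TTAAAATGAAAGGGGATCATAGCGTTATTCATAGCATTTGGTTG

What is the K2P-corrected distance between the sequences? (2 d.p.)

Of 44 sites, 2 differences are transitions and 1 are transversions, so P = 2/44 ≈ 0.045455 and Q = 1/44 ≈ 0.022727.
Under the Kimura two-parameter model, d = −½ ln(1 − 2P − Q) − ¼ ln(1 − 2Q).
1 − 2P − Q = 0.886363, giving −½ ln(0.886363) = 0.060314.
1 − 2Q = 0.954546, giving −¼ ln(0.954546) = 0.011630.
d = 0.060314 + 0.011630 = 0.071944.

0.07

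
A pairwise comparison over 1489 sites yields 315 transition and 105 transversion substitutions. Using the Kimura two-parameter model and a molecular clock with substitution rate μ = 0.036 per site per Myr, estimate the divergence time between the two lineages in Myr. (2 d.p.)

5.25

P = 315/1489 ≈ 0.211551 and Q = 105/1489 ≈ 0.070517.
Under the Kimura two-parameter model, d = −½ ln(1 − 2P − Q) − ¼ ln(1 − 2Q).
1 − 2P − Q = 0.506381, giving −½ ln(0.506381) = 0.340233.
1 − 2Q = 0.858966, giving −¼ ln(0.858966) = 0.038006.
d = 0.340233 + 0.038006 = 0.378239.
Under a molecular clock d = 2μt, so t = d/(2μ) = 0.378239 / (2 × 0.036) = 5.25 Myr.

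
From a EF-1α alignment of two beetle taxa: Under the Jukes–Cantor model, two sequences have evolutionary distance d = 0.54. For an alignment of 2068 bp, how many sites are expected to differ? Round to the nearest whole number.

Invert JC69: p = (3/4)(1 − e^(−4d/3)) = 0.75 × (1 − e^(-0.72)) = 0.75 × (1 − 0.486752) = 0.384936.
Expected differing sites = pL ≈ 0.384936 × 2068 = 796.047648 ≈ 796.

796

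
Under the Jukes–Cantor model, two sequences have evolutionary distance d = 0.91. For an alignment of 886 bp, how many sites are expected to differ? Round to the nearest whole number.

Invert JC69: p = (3/4)(1 − e^(−4d/3)) = 0.75 × (1 − e^(-1.213333)) = 0.75 × (1 − 0.297205) = 0.527096.
Expected differing sites = pL ≈ 0.527096 × 886 = 467.007056 ≈ 467.

467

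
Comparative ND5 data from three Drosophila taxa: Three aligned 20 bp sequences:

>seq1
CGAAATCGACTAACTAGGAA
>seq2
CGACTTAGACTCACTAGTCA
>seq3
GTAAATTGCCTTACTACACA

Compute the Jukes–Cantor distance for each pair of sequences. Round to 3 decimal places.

seq1–seq2: 6/20 sites differ → p = 0.3, d = −0.75 ln(1 − 0.4) = 0.383119 ≈ 0.383.
seq1–seq3: 8/20 sites differ → p = 0.4, d = −0.75 ln(1 − 0.533333) = 0.571605 ≈ 0.572.
seq2–seq3: 9/20 sites differ → p = 0.45, d = −0.75 ln(1 − 0.6) = 0.687218 ≈ 0.687.

d(seq1,seq2) = 0.383, d(seq1,seq3) = 0.572, d(seq2,seq3) = 0.687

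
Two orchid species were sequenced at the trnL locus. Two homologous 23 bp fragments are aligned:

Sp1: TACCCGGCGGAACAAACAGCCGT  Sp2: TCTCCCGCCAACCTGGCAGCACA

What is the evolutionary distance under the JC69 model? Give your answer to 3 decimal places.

The sequences differ at 12 of 23 sites, so p = 12/23 ≈ 0.521739.
d = −(3/4) ln(1 − 4p/3) = −0.75 ln(1 − 0.695652) = −0.75 ln(0.304348)
  = −0.75 × (-1.189583) = 0.892187 substitutions/site.

0.892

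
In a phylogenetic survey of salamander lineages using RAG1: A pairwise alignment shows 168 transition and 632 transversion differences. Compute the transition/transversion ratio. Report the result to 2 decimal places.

R = 168/632 = 0.265822… ≈ 0.27 (to 2 d.p.).

0.27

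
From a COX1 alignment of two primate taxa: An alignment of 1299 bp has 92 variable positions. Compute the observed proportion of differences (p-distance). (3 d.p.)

p = 92/1299 = 0.070823… ≈ 0.071 (to 3 d.p.).

0.071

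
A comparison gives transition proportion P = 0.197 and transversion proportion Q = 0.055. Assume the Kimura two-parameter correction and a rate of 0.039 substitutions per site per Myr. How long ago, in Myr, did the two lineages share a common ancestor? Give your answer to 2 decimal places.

4.19

Under the Kimura two-parameter model, d = −½ ln(1 − 2P − Q) − ¼ ln(1 − 2Q).
1 − 2P − Q = 0.551, giving −½ ln(0.551) = 0.298010.
1 − 2Q = 0.89, giving −¼ ln(0.89) = 0.029133.
d = 0.298010 + 0.029133 = 0.327143.
Under a molecular clock d = 2μt, so t = d/(2μ) = 0.327143 / (2 × 0.039) = 4.19 Myr.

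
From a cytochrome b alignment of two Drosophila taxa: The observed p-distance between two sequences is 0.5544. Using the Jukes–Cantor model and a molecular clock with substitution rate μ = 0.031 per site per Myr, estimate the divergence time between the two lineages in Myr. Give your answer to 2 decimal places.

d = −(3/4) ln(1 − 4p/3) = −0.75 ln(1 − 0.7392) = −0.75 ln(0.2608)
  = −0.75 × (-1.344001) = 1.008001 substitutions/site.
Under a molecular clock d = 2μt, so t = d/(2μ) = 1.008001 / (2 × 0.031) = 16.26 Myr.

16.26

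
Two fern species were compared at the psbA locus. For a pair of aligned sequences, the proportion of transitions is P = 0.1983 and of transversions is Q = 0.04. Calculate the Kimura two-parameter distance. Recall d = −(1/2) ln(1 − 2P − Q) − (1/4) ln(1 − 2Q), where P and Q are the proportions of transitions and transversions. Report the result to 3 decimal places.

Under the Kimura two-parameter model, d = −½ ln(1 − 2P − Q) − ¼ ln(1 − 2Q).
1 − 2P − Q = 0.5634, giving −½ ln(0.5634) = 0.286883.
1 − 2Q = 0.92, giving −¼ ln(0.92) = 0.020845.
d = 0.286883 + 0.020845 = 0.307728.

0.308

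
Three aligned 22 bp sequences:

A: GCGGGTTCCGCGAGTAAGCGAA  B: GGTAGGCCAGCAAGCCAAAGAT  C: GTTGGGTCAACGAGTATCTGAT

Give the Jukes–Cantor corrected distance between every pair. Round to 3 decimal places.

d(A,B) = 0.974, d(A,C) = 0.591, d(B,C) = 0.699

A–B: 12/22 sites differ → p ≈ 0.545455, d = −0.75 ln(1 − 0.727273) = 0.974463 ≈ 0.974.
A–C: 9/22 sites differ → p ≈ 0.409091, d = −0.75 ln(1 − 0.545455) = 0.591344 ≈ 0.591.
B–C: 10/22 sites differ → p ≈ 0.454545, d = −0.75 ln(1 − 0.60606) = 0.698667 ≈ 0.699.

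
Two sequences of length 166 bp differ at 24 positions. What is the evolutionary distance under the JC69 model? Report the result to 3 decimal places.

0.161

p = 24/166 ≈ 0.144578.
d = −(3/4) ln(1 − 4p/3) = −0.75 ln(1 − 0.192771) = −0.75 ln(0.807229)
  = −0.75 × (-0.214148) = 0.160611 substitutions/site.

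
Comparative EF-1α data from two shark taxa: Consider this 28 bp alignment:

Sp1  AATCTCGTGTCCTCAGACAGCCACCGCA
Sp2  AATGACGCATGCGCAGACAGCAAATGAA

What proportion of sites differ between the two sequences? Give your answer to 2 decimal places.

0.36

The sequences differ at 10 of 28 positions (sites 4, 5, 8, 9, 11, 13, 22, 24, 25, 27).
p = 10/28 = 0.357142… ≈ 0.36 (to 2 d.p.).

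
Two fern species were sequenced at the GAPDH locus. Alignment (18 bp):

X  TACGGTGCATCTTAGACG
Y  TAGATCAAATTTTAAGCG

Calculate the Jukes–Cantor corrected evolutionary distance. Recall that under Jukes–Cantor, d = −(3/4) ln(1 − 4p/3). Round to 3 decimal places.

0.824

The sequences differ at 9 of 18 sites (3, 4, 5, 6, 7, 8, 11, 15, 16), so p = 9/18 = 0.5.
d = −(3/4) ln(1 − 4p/3) = −0.75 ln(1 − 0.666667) = −0.75 ln(0.333333)
  = −0.75 × (-1.098613) = 0.823960 substitutions/site.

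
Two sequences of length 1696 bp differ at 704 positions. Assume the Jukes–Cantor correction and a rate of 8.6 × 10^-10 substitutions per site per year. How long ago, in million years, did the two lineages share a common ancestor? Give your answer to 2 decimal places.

351.55

p = 704/1696 ≈ 0.415094.
d = −(3/4) ln(1 − 4p/3) = −0.75 ln(1 − 0.553459) = −0.75 ln(0.446541)
  = −0.75 × (-0.806224) = 0.604668 substitutions/site.
Under a molecular clock d = 2μt, so t = d/(2μ) = 0.604668 / (2 × 8.6 × 10^-10) = 351.55 million years.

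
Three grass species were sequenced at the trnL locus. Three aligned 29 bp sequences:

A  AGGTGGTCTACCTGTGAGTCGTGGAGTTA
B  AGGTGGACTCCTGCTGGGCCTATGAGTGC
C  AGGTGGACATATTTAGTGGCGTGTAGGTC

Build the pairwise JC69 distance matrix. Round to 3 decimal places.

d(A,B) = 0.602, d(A,C) = 0.602, d(B,C) = 0.774

A–B: 12/29 sites differ → p ≈ 0.413793, d = −0.75 ln(1 − 0.551724) = 0.601760 ≈ 0.602.
A–C: 12/29 sites differ → p ≈ 0.413793, d = −0.75 ln(1 − 0.551724) = 0.601760 ≈ 0.602.
B–C: 14/29 sites differ → p ≈ 0.482759, d = −0.75 ln(1 − 0.643679) = 0.773942 ≈ 0.774.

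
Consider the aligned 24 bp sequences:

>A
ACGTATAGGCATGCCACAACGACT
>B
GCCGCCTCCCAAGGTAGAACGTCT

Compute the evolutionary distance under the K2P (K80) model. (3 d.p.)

Of 24 sites, 3 differences are transitions and 10 are transversions, so P = 3/24 = 0.125 and Q = 10/24 ≈ 0.416667.
Under the Kimura two-parameter model, d = −½ ln(1 − 2P − Q) − ¼ ln(1 − 2Q).
1 − 2P − Q = 0.333333, giving −½ ln(0.333333) = 0.549307.
1 − 2Q = 0.166666, giving −¼ ln(0.166666) = 0.447941.
d = 0.549307 + 0.447941 = 0.997248.

0.997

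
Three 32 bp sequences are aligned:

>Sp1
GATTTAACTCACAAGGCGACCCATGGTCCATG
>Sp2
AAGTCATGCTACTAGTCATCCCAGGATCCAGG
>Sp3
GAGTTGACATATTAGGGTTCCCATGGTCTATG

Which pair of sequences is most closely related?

Sp1–Sp2: 14/32 differ, p = 0.438, d = 0.657.
Sp1–Sp3: 10/32 differ, p = 0.313, d = 0.404.
Sp2–Sp3: 14/32 differ, p = 0.438, d = 0.657.
The smallest distance is between Sp1 and Sp3.

Sp1 and Sp3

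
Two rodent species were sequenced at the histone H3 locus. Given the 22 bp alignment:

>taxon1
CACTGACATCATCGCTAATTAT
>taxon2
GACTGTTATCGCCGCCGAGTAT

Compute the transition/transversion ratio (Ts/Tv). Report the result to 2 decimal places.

Transitions are A↔G and C↔T; transversions are all other mismatches.
Transitions: 5. Transversions: 3.
R = 5/3 = 1.666666… ≈ 1.67 (to 2 d.p.).

1.67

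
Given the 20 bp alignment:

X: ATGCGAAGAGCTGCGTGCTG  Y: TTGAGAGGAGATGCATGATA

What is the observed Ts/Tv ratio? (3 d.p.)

0.750

Transitions are A↔G and C↔T; transversions are all other mismatches.
Transitions: 3. Transversions: 4.
R = 3/4 = 0.750.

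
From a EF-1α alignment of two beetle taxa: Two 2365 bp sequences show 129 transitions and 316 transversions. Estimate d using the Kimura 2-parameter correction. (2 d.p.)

0.22

P = 129/2365 ≈ 0.054545 and Q = 316/2365 ≈ 0.133615.
Under the Kimura two-parameter model, d = −½ ln(1 − 2P − Q) − ¼ ln(1 − 2Q).
1 − 2P − Q = 0.757295, giving −½ ln(0.757295) = 0.139001.
1 − 2Q = 0.73277, giving −¼ ln(0.73277) = 0.077731.
d = 0.139001 + 0.077731 = 0.216732.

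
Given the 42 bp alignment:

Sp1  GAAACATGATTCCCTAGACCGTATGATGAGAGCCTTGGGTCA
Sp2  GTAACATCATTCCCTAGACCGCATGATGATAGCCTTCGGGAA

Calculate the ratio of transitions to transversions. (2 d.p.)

Transitions are A↔G and C↔T; transversions are all other mismatches.
Transitions: 1. Transversions: 6.
R = 1/6 = 0.166666… ≈ 0.17 (to 2 d.p.).

0.17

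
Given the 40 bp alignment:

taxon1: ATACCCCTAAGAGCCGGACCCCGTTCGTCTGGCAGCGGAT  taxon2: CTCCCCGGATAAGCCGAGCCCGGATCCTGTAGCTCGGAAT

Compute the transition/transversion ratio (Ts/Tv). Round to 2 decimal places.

Transitions are A↔G and C↔T; transversions are all other mismatches.
Transitions: 5. Transversions: 12.
R = 5/12 = 0.416666… ≈ 0.42 (to 2 d.p.).

0.42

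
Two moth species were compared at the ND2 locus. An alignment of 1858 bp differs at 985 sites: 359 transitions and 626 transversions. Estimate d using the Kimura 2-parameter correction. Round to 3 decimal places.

0.923

P = 359/1858 ≈ 0.193219 and Q = 626/1858 ≈ 0.336921.
Under the Kimura two-parameter model, d = −½ ln(1 − 2P − Q) − ¼ ln(1 − 2Q).
1 − 2P − Q = 0.276641, giving −½ ln(0.276641) = 0.642517.
1 − 2Q = 0.326158, giving −¼ ln(0.326158) = 0.280093.
d = 0.642517 + 0.280093 = 0.922610.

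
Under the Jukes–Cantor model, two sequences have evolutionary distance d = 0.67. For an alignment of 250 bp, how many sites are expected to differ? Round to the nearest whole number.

Invert JC69: p = (3/4)(1 − e^(−4d/3)) = 0.75 × (1 − e^(-0.893333)) = 0.75 × (1 − 0.409289) = 0.443033.
Expected differing sites = pL ≈ 0.443033 × 250 = 110.75825 ≈ 111.

111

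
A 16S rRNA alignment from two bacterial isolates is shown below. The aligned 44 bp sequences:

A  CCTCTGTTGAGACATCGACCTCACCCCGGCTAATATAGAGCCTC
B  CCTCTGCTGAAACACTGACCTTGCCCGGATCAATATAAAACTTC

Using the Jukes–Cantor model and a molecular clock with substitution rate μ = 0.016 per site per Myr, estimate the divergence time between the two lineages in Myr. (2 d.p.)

11.74

The sequences differ at 13 of 44 sites, so p = 13/44 ≈ 0.295455.
d = −(3/4) ln(1 − 4p/3) = −0.75 ln(1 − 0.39394) = −0.75 ln(0.60606)
  = −0.75 × (-0.500776) = 0.375582 substitutions/site.
Under a molecular clock d = 2μt, so t = d/(2μ) = 0.375582 / (2 × 0.016) = 11.74 Myr.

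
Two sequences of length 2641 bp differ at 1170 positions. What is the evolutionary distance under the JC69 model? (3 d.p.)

0.670

p = 1170/2641 ≈ 0.443014.
d = −(3/4) ln(1 − 4p/3) = −0.75 ln(1 − 0.590685) = −0.75 ln(0.409315)
  = −0.75 × (-0.893270) = 0.669953 substitutions/site.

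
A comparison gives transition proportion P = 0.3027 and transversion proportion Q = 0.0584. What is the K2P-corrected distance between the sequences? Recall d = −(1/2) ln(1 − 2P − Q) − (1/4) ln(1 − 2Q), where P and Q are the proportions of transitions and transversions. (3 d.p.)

Under the Kimura two-parameter model, d = −½ ln(1 − 2P − Q) − ¼ ln(1 − 2Q).
1 − 2P − Q = 0.3362, giving −½ ln(0.3362) = 0.545025.
1 − 2Q = 0.8832, giving −¼ ln(0.8832) = 0.031051.
d = 0.545025 + 0.031051 = 0.576076.

0.576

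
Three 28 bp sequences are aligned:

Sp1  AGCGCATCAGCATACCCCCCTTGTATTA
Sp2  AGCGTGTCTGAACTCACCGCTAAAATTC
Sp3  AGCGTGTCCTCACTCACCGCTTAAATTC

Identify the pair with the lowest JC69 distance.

Sp1–Sp2: 12/28 differ, p = 0.429, d = 0.635.
Sp1–Sp3: 11/28 differ, p = 0.393, d = 0.556.
Sp2–Sp3: 4/28 differ, p = 0.143, d = 0.158.
The smallest distance is between Sp2 and Sp3.

Sp2 and Sp3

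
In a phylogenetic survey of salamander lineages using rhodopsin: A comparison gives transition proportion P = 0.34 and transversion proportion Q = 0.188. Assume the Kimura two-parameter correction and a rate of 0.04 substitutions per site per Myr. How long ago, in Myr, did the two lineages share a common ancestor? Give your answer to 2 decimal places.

Under the Kimura two-parameter model, d = −½ ln(1 − 2P − Q) − ¼ ln(1 − 2Q).
1 − 2P − Q = 0.132, giving −½ ln(0.132) = 1.012477.
1 − 2Q = 0.624, giving −¼ ln(0.624) = 0.117901.
d = 1.012477 + 0.117901 = 1.130378.
Under a molecular clock d = 2μt, so t = d/(2μ) = 1.130378 / (2 × 0.04) = 14.13 Myr.

14.13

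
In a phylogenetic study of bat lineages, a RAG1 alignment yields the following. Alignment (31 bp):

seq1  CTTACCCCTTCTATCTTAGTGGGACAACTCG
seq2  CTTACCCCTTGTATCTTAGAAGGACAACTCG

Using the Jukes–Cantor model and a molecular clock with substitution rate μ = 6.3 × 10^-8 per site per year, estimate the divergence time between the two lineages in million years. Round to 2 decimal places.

0.82

The sequences differ at 3 of 31 sites (11, 20, 21), so p = 3/31 ≈ 0.096774.
d = −(3/4) ln(1 − 4p/3) = −0.75 ln(1 − 0.129032) = −0.75 ln(0.870968)
  = −0.75 × (-0.138150) = 0.103613 substitutions/site.
Under a molecular clock d = 2μt, so t = d/(2μ) = 0.103613 / (2 × 6.3 × 10^-8) = 0.82 million years.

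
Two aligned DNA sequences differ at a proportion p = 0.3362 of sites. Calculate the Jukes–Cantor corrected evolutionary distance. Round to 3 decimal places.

d = −(3/4) ln(1 − 4p/3) = −0.75 ln(1 − 0.448267) = −0.75 ln(0.551733)
  = −0.75 × (-0.594691) = 0.446018 substitutions/site.

0.446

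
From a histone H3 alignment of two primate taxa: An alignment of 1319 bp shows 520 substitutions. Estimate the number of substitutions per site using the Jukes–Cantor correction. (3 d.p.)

0.559

p = 520/1319 ≈ 0.394238.
d = −(3/4) ln(1 − 4p/3) = −0.75 ln(1 − 0.525651) = −0.75 ln(0.474349)
  = −0.75 × (-0.745812) = 0.559359 substitutions/site.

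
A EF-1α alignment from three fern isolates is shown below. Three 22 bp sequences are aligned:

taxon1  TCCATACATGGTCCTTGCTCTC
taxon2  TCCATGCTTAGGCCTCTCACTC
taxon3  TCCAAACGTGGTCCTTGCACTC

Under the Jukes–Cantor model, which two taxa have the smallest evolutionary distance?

taxon1 and taxon3

taxon1–taxon2: 7/22 differ, p = 0.318, d = 0.414.
taxon1–taxon3: 3/22 differ, p = 0.136, d = 0.151.
taxon2–taxon3: 7/22 differ, p = 0.318, d = 0.414.
The smallest distance is between taxon1 and taxon3.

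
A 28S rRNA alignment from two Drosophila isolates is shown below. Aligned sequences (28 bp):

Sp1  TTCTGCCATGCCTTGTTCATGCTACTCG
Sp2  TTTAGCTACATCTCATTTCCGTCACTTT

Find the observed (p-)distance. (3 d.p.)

0.536

The sequences differ at 15 of 28 positions.
p = 15/28 = 0.535714… ≈ 0.536 (to 3 d.p.).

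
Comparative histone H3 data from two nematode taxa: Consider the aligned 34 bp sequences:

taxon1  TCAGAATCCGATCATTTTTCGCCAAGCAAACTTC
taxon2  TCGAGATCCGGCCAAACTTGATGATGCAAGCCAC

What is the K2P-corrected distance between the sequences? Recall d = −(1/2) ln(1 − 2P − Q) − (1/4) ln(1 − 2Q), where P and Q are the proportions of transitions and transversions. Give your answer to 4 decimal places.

Of 34 sites, 10 differences are transitions and 6 are transversions, so P = 10/34 ≈ 0.294118 and Q = 6/34 ≈ 0.176471.
Under the Kimura two-parameter model, d = −½ ln(1 − 2P − Q) − ¼ ln(1 − 2Q).
1 − 2P − Q = 0.235293, giving −½ ln(0.235293) = 0.723462.
1 − 2Q = 0.647058, giving −¼ ln(0.647058) = 0.108830.
d = 0.723462 + 0.108830 = 0.832292.

0.8323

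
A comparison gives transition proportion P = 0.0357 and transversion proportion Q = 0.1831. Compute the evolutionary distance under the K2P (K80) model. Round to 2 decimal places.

Under the Kimura two-parameter model, d = −½ ln(1 − 2P − Q) − ¼ ln(1 − 2Q).
1 − 2P − Q = 0.7455, giving −½ ln(0.7455) = 0.146850.
1 − 2Q = 0.6338, giving −¼ ln(0.6338) = 0.114005.
d = 0.146850 + 0.114005 = 0.260855.

0.26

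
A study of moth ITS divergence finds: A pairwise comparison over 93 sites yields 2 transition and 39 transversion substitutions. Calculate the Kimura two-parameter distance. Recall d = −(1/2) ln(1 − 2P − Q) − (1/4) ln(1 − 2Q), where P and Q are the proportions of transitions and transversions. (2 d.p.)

P = 2/93 ≈ 0.021505 and Q = 39/93 ≈ 0.419355.
Under the Kimura two-parameter model, d = −½ ln(1 − 2P − Q) − ¼ ln(1 − 2Q).
1 − 2P − Q = 0.537635, giving −½ ln(0.537635) = 0.310288.
1 − 2Q = 0.16129, giving −¼ ln(0.16129) = 0.456138.
d = 0.310288 + 0.456138 = 0.766426.

0.77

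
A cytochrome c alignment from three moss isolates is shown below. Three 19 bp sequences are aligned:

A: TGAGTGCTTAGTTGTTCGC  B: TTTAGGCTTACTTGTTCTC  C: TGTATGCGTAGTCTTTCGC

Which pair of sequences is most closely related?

A–B: 6/19 differ, p = 0.316, d = 0.410.
A–C: 5/19 differ, p = 0.263, d = 0.324.
B–C: 7/19 differ, p = 0.368, d = 0.507.
The smallest distance is between A and C.

A and C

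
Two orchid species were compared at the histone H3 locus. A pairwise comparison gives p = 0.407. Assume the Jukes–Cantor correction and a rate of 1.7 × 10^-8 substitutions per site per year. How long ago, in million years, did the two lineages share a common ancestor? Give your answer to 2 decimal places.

17.26

d = −(3/4) ln(1 − 4p/3) = −0.75 ln(1 − 0.542667) = −0.75 ln(0.457333)
  = −0.75 × (-0.782343) = 0.586757 substitutions/site.
Under a molecular clock d = 2μt, so t = d/(2μ) = 0.586757 / (2 × 1.7 × 10^-8) = 17.26 million years.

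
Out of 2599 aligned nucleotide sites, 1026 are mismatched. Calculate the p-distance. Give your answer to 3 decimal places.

p = 1026/2599 = 0.394767… ≈ 0.395 (to 3 d.p.).

0.395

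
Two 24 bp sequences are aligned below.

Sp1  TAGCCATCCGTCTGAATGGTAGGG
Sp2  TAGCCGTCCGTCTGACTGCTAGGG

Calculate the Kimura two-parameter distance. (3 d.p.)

Of 24 sites, 1 differences are transitions and 2 are transversions, so P = 1/24 ≈ 0.041667 and Q = 2/24 ≈ 0.083333.
Under the Kimura two-parameter model, d = −½ ln(1 − 2P − Q) − ¼ ln(1 − 2Q).
1 − 2P − Q = 0.833333, giving −½ ln(0.833333) = 0.091161.
1 − 2Q = 0.833334, giving −¼ ln(0.833334) = 0.045580.
d = 0.091161 + 0.045580 = 0.136741.

0.137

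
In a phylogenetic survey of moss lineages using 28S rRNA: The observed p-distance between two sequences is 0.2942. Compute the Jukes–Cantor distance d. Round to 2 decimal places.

d = −(3/4) ln(1 − 4p/3) = −0.75 ln(1 − 0.392267) = −0.75 ln(0.607733)
  = −0.75 × (-0.498020) = 0.373515 substitutions/site.

0.37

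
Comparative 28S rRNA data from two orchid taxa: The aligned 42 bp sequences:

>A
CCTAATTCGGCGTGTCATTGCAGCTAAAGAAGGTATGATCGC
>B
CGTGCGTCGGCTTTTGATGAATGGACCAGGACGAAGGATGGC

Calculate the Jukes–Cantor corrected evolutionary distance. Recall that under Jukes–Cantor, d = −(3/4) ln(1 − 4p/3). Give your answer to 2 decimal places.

0.76

The sequences differ at 20 of 42 sites, so p = 20/42 ≈ 0.47619.
d = −(3/4) ln(1 − 4p/3) = −0.75 ln(1 − 0.63492) = −0.75 ln(0.36508)
  = −0.75 × (-1.007639) = 0.755729 substitutions/site.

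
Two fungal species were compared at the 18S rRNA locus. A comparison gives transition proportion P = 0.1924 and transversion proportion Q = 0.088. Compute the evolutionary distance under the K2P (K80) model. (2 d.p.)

Under the Kimura two-parameter model, d = −½ ln(1 − 2P − Q) − ¼ ln(1 − 2Q).
1 − 2P − Q = 0.5272, giving −½ ln(0.5272) = 0.320088.
1 − 2Q = 0.824, giving −¼ ln(0.824) = 0.048396.
d = 0.320088 + 0.048396 = 0.368484.

0.37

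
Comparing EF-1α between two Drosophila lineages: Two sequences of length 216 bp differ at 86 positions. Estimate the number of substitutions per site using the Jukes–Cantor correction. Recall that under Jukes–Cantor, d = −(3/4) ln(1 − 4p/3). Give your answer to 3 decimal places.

p = 86/216 ≈ 0.398148.
d = −(3/4) ln(1 − 4p/3) = −0.75 ln(1 − 0.530864) = −0.75 ln(0.469136)
  = −0.75 × (-0.756863) = 0.567647 substitutions/site.

0.568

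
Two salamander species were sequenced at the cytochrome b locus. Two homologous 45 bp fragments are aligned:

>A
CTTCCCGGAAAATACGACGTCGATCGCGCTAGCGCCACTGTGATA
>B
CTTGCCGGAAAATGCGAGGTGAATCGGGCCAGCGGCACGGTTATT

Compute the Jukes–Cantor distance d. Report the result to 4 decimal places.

The sequences differ at 11 of 45 sites, so p = 11/45 ≈ 0.244444.
d = −(3/4) ln(1 − 4p/3) = −0.75 ln(1 − 0.325925) = −0.75 ln(0.674075)
  = −0.75 × (-0.394414) = 0.295811 substitutions/site.

0.2958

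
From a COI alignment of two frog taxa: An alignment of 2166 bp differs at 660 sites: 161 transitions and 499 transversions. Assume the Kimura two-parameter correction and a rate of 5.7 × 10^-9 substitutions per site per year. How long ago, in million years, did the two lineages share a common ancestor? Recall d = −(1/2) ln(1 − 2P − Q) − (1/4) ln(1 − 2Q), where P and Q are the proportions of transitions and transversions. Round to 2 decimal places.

34.44

P = 161/2166 ≈ 0.074331 and Q = 499/2166 ≈ 0.230379.
Under the Kimura two-parameter model, d = −½ ln(1 − 2P − Q) − ¼ ln(1 − 2Q).
1 − 2P − Q = 0.620959, giving −½ ln(0.620959) = 0.238245.
1 − 2Q = 0.539242, giving −¼ ln(0.539242) = 0.154398.
d = 0.238245 + 0.154398 = 0.392643.
Under a molecular clock d = 2μt, so t = d/(2μ) = 0.392643 / (2 × 5.7 × 10^-9) = 34.44 million years.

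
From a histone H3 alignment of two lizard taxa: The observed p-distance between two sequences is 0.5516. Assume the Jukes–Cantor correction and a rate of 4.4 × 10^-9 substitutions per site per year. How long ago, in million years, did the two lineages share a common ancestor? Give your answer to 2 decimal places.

d = −(3/4) ln(1 − 4p/3) = −0.75 ln(1 − 0.735467) = −0.75 ln(0.264533)
  = −0.75 × (-1.329789) = 0.997342 substitutions/site.
Under a molecular clock d = 2μt, so t = d/(2μ) = 0.997342 / (2 × 4.4 × 10^-9) = 113.33 million years.

113.33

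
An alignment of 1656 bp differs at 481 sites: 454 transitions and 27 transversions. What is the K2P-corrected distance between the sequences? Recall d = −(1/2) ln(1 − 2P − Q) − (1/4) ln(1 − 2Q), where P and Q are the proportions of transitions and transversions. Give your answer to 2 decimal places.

P = 454/1656 ≈ 0.274155 and Q = 27/1656 ≈ 0.016304.
Under the Kimura two-parameter model, d = −½ ln(1 − 2P − Q) − ¼ ln(1 − 2Q).
1 − 2P − Q = 0.435386, giving −½ ln(0.435386) = 0.415761.
1 − 2Q = 0.967392, giving −¼ ln(0.967392) = 0.008288.
d = 0.415761 + 0.008288 = 0.424049.

0.42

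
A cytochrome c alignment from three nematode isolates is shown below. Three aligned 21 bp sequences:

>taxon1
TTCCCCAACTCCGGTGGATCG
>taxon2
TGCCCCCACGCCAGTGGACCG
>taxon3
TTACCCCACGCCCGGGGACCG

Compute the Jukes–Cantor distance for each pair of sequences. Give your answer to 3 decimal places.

d(taxon1,taxon2) = 0.286, d(taxon1,taxon3) = 0.360, d(taxon2,taxon3) = 0.220

taxon1–taxon2: 5/21 sites differ → p ≈ 0.238095, d = −0.75 ln(1 − 0.31746) = 0.286451 ≈ 0.286.
taxon1–taxon3: 6/21 sites differ → p ≈ 0.285714, d = −0.75 ln(1 − 0.380952) = 0.359679 ≈ 0.360.
taxon2–taxon3: 4/21 sites differ → p ≈ 0.190476, d = −0.75 ln(1 − 0.253968) = 0.219740 ≈ 0.220.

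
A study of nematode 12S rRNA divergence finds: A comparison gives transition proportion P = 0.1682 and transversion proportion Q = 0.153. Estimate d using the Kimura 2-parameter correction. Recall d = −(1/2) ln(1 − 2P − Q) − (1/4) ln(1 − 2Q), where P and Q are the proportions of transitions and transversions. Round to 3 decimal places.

0.427

Under the Kimura two-parameter model, d = −½ ln(1 − 2P − Q) − ¼ ln(1 − 2Q).
1 − 2P − Q = 0.5106, giving −½ ln(0.5106) = 0.336084.
1 − 2Q = 0.694, giving −¼ ln(0.694) = 0.091321.
d = 0.336084 + 0.091321 = 0.427405.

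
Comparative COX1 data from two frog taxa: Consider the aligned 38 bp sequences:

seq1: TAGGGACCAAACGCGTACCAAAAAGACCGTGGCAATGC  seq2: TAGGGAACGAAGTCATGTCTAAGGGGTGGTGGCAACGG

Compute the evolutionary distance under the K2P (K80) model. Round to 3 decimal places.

Of 38 sites, 9 differences are transitions and 6 are transversions, so P = 9/38 ≈ 0.236842 and Q = 6/38 ≈ 0.157895.
Under the Kimura two-parameter model, d = −½ ln(1 − 2P − Q) − ¼ ln(1 − 2Q).
1 − 2P − Q = 0.368421, giving −½ ln(0.368421) = 0.499264.
1 − 2Q = 0.68421, giving −¼ ln(0.68421) = 0.094873.
d = 0.499264 + 0.094873 = 0.594137.

0.594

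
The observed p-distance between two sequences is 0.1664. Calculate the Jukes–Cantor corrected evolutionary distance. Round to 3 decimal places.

d = −(3/4) ln(1 − 4p/3) = −0.75 ln(1 − 0.221867) = −0.75 ln(0.778133)
  = −0.75 × (-0.250858) = 0.188144 substitutions/site.

0.188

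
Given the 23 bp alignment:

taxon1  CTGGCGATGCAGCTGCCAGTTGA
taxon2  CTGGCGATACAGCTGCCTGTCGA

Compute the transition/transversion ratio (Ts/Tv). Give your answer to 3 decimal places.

2.000

Transitions are A↔G and C↔T; transversions are all other mismatches.
Transitions: 2. Transversions: 1.
R = 2/1 = 2.000.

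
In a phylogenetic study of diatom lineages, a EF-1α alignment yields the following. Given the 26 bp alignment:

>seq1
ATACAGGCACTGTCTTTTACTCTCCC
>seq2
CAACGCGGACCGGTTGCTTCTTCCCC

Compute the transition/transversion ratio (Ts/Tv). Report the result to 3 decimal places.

0.857

Transitions are A↔G and C↔T; transversions are all other mismatches.
Transitions: 6. Transversions: 7.
R = 6/7 = 0.857142… ≈ 0.857 (to 3 d.p.).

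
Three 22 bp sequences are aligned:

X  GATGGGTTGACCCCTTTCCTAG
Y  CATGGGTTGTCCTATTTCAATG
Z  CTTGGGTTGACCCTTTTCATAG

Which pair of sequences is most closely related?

X and Z

X–Y: 7/22 differ, p = 0.318, d = 0.414.
X–Z: 4/22 differ, p = 0.182, d = 0.208.
Y–Z: 6/22 differ, p = 0.273, d = 0.339.
The smallest distance is between X and Z.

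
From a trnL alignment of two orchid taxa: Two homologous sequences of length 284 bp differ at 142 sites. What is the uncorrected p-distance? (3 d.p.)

0.500

p = 142/284 = 0.500.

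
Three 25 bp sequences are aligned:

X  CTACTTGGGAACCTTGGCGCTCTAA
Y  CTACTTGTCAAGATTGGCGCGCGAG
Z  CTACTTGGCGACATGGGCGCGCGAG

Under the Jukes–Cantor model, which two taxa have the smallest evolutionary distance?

Y and Z

X–Y: 7/25 differ, p = 0.280, d = 0.351.
X–Z: 7/25 differ, p = 0.280, d = 0.351.
Y–Z: 4/25 differ, p = 0.160, d = 0.180.
The smallest distance is between Y and Z.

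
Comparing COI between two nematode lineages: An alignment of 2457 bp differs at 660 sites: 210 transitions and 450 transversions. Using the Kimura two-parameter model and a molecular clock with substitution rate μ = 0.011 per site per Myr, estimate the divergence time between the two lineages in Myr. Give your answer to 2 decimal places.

P = 210/2457 ≈ 0.08547 and Q = 450/2457 ≈ 0.18315.
Under the Kimura two-parameter model, d = −½ ln(1 − 2P − Q) − ¼ ln(1 − 2Q).
1 − 2P − Q = 0.64591, giving −½ ln(0.64591) = 0.218548.
1 − 2Q = 0.6337, giving −¼ ln(0.6337) = 0.114045.
d = 0.218548 + 0.114045 = 0.332593.
Under a molecular clock d = 2μt, so t = d/(2μ) = 0.332593 / (2 × 0.011) = 15.12 Myr.

15.12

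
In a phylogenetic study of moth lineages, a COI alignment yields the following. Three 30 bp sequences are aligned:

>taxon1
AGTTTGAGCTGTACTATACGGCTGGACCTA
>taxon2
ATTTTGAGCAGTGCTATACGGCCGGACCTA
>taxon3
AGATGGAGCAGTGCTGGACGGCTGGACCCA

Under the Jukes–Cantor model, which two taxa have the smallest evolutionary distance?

taxon1–taxon2: 4/30 differ, p = 0.133, d = 0.147.
taxon1–taxon3: 7/30 differ, p = 0.233, d = 0.280.
taxon2–taxon3: 7/30 differ, p = 0.233, d = 0.280.
The smallest distance is between taxon1 and taxon2.

taxon1 and taxon2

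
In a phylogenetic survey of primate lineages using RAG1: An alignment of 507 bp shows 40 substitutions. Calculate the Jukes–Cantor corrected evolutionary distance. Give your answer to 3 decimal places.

0.083

p = 40/507 ≈ 0.078895.
d = −(3/4) ln(1 − 4p/3) = −0.75 ln(1 − 0.105193) = −0.75 ln(0.894807)
  = −0.75 × (-0.111147) = 0.083360 substitutions/site.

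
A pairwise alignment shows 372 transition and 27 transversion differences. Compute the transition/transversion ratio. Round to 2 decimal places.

13.78

R = 372/27 = 13.777777… ≈ 13.78 (to 2 d.p.).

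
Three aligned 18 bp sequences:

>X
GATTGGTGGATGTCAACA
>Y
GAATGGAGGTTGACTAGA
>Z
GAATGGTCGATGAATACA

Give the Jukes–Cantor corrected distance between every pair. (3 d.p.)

d(X,Y) = 0.441, d(X,Z) = 0.347, d(Y,Z) = 0.347

X–Y: 6/18 sites differ → p ≈ 0.333333, d = −0.75 ln(1 − 0.444444) = 0.440839 ≈ 0.441.
X–Z: 5/18 sites differ → p ≈ 0.277778, d = −0.75 ln(1 − 0.370371) = 0.346968 ≈ 0.347.
Y–Z: 5/18 sites differ → p ≈ 0.277778, d = −0.75 ln(1 − 0.370371) = 0.346968 ≈ 0.347.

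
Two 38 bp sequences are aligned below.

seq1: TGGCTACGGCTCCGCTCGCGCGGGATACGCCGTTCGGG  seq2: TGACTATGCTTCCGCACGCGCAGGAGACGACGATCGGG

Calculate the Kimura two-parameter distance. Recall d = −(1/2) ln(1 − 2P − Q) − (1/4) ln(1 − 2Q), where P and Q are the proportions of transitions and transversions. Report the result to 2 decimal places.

Of 38 sites, 4 differences are transitions and 5 are transversions, so P = 4/38 ≈ 0.105263 and Q = 5/38 ≈ 0.131579.
Under the Kimura two-parameter model, d = −½ ln(1 − 2P − Q) − ¼ ln(1 − 2Q).
1 − 2P − Q = 0.657895, giving −½ ln(0.657895) = 0.209355.
1 − 2Q = 0.736842, giving −¼ ln(0.736842) = 0.076345.
d = 0.209355 + 0.076345 = 0.285700.

0.29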